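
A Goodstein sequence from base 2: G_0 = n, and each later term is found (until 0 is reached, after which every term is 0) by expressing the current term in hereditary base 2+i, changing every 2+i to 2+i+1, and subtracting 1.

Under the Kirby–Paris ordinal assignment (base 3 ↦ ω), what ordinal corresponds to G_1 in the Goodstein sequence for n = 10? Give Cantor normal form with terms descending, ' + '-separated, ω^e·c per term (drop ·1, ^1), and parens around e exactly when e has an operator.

(0) 10|_2 = 2^(2 + 1) + 2 ↦ 3^(3 + 1) + 3|_3 = 84 ⇒ 83
(1) 83|_3 = 3^(3 + 1) + 2 ↦ 4^(4 + 1) + 2|_4 = 1026 ⇒ 1025

ω^(ω + 1) + 2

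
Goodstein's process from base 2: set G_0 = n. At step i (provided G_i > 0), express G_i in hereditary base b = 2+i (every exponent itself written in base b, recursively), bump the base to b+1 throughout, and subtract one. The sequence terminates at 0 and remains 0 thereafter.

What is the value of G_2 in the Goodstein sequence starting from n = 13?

1279

G_0 = 13. HB_2(13) = 2^(2 + 1) + 2^2 + 1. Bump = 109. G_1 = 108.
G_1 = 108. HB_3(108) = 3^(3 + 1) + 3^3. Bump = 1280. G_2 = 1279.
G_2 = 1279. HB_4(1279) = 4^(4 + 1) + 3·4^3 + 3·4^2 + 3·4 + 3. Bump = 16093. G_3 = 16092.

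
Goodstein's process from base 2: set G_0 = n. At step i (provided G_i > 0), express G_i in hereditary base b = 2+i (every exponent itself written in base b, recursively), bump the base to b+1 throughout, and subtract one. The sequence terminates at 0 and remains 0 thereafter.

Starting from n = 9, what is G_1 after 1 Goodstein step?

81

9 —HB2→ 2^(2 + 1) + 1 —bump→ 3^(3 + 1) + 1 = 82 —(−1)→ 81
81 —HB3→ 3^(3 + 1) —bump→ 4^(4 + 1) = 1024 —(−1)→ 1023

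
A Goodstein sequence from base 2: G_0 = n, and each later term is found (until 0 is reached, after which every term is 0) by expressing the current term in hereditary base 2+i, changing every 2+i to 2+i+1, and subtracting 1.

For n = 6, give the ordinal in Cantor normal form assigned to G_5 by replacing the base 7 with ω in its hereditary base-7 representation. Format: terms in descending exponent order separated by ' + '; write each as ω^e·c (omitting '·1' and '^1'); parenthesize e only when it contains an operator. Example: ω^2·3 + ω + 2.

(0) 6|_2 = 2^2 + 2 ↦ 3^3 + 3|_3 = 30 ⇒ 29
(1) 29|_3 = 3^3 + 2 ↦ 4^4 + 2|_4 = 258 ⇒ 257
(2) 257|_4 = 4^4 + 1 ↦ 5^5 + 1|_5 = 3126 ⇒ 3125
(3) 3125|_5 = 5^5 ↦ 6^6|_6 = 46656 ⇒ 46655
(4) 46655|_6 = 5·6^5 + 5·6^4 + 5·6^3 + 5·6^2 + 5·6 + 5 ↦ 5·7^5 + 5·7^4 + 5·7^3 + 5·7^2 + 5·7 + 5|_7 = 98040 ⇒ 98039

ω^5·5 + ω^4·5 + ω^3·5 + ω^2·5 + ω·5 + 4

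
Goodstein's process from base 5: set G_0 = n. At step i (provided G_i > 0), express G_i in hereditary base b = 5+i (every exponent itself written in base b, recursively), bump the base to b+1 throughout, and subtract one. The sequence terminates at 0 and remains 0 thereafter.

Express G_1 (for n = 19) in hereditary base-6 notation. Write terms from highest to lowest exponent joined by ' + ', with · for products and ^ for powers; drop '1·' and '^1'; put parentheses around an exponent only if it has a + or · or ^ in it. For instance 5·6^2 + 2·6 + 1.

[0] 19 ≡ 3·5 + 4 (base 5). Lift 6: 22. −1: 21.
[1] 21 ≡ 3·6 + 3 (base 6). Lift 7: 24. −1: 23.

3·6 + 3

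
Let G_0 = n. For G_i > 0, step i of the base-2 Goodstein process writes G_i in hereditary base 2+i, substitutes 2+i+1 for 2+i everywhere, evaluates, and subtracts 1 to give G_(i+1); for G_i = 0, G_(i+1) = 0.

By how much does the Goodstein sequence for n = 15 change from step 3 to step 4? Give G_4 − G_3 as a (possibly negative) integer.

G_0=15  [base 2] 2^(2 + 1) + 2^2 + 2 + 1  →[2↦3]→  3^(3 + 1) + 3^3 + 3 + 1 = 112  −1 ⇒ G_1=111
G_1=111  [base 3] 3^(3 + 1) + 3^3 + 3  →[3↦4]→  4^(4 + 1) + 4^4 + 4 = 1284  −1 ⇒ G_2=1283
G_2=1283  [base 4] 4^(4 + 1) + 4^4 + 3  →[4↦5]→  5^(5 + 1) + 5^5 + 3 = 18753  −1 ⇒ G_3=18752
G_3=18752  [base 5] 5^(5 + 1) + 5^5 + 2  →[5↦6]→  6^(6 + 1) + 6^6 + 2 = 326594  −1 ⇒ G_4=326593

307841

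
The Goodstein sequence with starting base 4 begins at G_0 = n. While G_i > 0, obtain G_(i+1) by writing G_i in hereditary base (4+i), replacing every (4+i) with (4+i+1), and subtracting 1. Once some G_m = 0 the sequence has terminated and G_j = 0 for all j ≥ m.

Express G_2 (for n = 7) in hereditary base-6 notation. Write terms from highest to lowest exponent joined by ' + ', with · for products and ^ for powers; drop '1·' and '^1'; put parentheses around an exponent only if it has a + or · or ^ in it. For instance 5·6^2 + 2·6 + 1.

G_0=7  [base 4] 4 + 3  →[4↦5]→  5 + 3 = 8  −1 ⇒ G_1=7
G_1=7  [base 5] 5 + 2  →[5↦6]→  6 + 2 = 8  −1 ⇒ G_2=7
G_2=7  [base 6] 6 + 1  →[6↦7]→  7 + 1 = 8  −1 ⇒ G_3=7

6 + 1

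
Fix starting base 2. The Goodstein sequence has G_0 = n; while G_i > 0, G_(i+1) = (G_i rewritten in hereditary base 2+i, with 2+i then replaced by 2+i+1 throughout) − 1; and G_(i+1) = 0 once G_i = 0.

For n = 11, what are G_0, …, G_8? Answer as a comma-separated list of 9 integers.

11, 84, 1027, 15627, 279937, 5764801, 134217727, 2749609302, 70077777775

step 0: 11 = 2^(2 + 1) + 2 + 1; sub 3 for 2: 3^(3 + 1) + 3 + 1; = 85; G_1 = 85−1 = 84
step 1: 84 = 3^(3 + 1) + 3; sub 4 for 3: 4^(4 + 1) + 4; = 1028; G_2 = 1028−1 = 1027
step 2: 1027 = 4^(4 + 1) + 3; sub 5 for 4: 5^(5 + 1) + 3; = 15628; G_3 = 15628−1 = 15627
step 3: 15627 = 5^(5 + 1) + 2; sub 6 for 5: 6^(6 + 1) + 2; = 279938; G_4 = 279938−1 = 279937
step 4: 279937 = 6^(6 + 1) + 1; sub 7 for 6: 7^(7 + 1) + 1; = 5764802; G_5 = 5764802−1 = 5764801
step 5: 5764801 = 7^(7 + 1); sub 8 for 7: 8^(8 + 1); = 134217728; G_6 = 134217728−1 = 134217727
step 6: 134217727 = 7·8^8 + 7·8^7 + 7·8^6 + 7·8^5 + 7·8^4 + 7·8^3 + 7·8^2 + 7·8 + 7; sub 9 for 8: 7·9^9 + 7·9^7 + 7·9^6 + 7·9^5 + 7·9^4 + 7·9^3 + 7·9^2 + 7·9 + 7; = 2749609303; G_7 = 2749609303−1 = 2749609302
step 7: 2749609302 = 7·9^9 + 7·9^7 + 7·9^6 + 7·9^5 + 7·9^4 + 7·9^3 + 7·9^2 + 7·9 + 6; sub 10 for 9: 7·10^10 + 7·10^7 + 7·10^6 + 7·10^5 + 7·10^4 + 7·10^3 + 7·10^2 + 7·10 + 6; = 70077777776; G_8 = 70077777776−1 = 70077777775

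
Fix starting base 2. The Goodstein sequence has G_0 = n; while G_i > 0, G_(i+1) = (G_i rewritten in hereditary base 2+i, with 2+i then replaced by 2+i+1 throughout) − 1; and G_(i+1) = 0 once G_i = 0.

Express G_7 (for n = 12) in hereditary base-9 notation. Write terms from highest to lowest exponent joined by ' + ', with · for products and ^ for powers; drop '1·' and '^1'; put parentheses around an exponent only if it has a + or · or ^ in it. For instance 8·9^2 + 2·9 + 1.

G_0 = 12. HB_2(12) = 2^(2 + 1) + 2^2. Bump = 108. G_1 = 107.
G_1 = 107. HB_3(107) = 3^(3 + 1) + 2·3^2 + 2·3 + 2. Bump = 1066. G_2 = 1065.
G_2 = 1065. HB_4(1065) = 4^(4 + 1) + 2·4^2 + 2·4 + 1. Bump = 15686. G_3 = 15685.
G_3 = 15685. HB_5(15685) = 5^(5 + 1) + 2·5^2 + 2·5. Bump = 280020. G_4 = 280019.
G_4 = 280019. HB_6(280019) = 6^(6 + 1) + 2·6^2 + 6 + 5. Bump = 5764911. G_5 = 5764910.
G_5 = 5764910. HB_7(5764910) = 7^(7 + 1) + 2·7^2 + 7 + 4. Bump = 134217868. G_6 = 134217867.
G_6 = 134217867. HB_8(134217867) = 8^(8 + 1) + 2·8^2 + 8 + 3. Bump = 3486784575. G_7 = 3486784574.
G_7 = 3486784574. HB_9(3486784574) = 9^(9 + 1) + 2·9^2 + 9 + 2. Bump = 100000000212. G_8 = 100000000211.

9^(9 + 1) + 2·9^2 + 9 + 2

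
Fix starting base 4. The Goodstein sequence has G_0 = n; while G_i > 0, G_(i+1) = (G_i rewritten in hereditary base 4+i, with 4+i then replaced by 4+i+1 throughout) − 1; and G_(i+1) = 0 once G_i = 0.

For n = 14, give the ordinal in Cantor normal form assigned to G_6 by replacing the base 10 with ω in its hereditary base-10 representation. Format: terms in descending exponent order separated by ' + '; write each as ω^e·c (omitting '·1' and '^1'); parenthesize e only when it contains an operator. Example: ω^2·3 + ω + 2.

ω·2 + 3

base 4: 14 = 3·4 + 2; at 5: 3·5 + 2 = 17; next = 16
base 5: 16 = 3·5 + 1; at 6: 3·6 + 1 = 19; next = 18
base 6: 18 = 3·6; at 7: 3·7 = 21; next = 20
base 7: 20 = 2·7 + 6; at 8: 2·8 + 6 = 22; next = 21
base 8: 21 = 2·8 + 5; at 9: 2·9 + 5 = 23; next = 22
base 9: 22 = 2·9 + 4; at 10: 2·10 + 4 = 24; next = 23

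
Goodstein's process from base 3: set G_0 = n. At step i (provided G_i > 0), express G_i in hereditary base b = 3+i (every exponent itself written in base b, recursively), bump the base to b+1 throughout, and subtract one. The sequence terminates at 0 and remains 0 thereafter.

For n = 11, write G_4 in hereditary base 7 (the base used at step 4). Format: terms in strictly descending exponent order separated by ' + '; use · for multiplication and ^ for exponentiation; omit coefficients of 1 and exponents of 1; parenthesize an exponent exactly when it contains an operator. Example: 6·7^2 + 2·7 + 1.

step 0: 11 = 3^2 + 2; sub 4 for 3: 4^2 + 2; = 18; G_1 = 18−1 = 17
step 1: 17 = 4^2 + 1; sub 5 for 4: 5^2 + 1; = 26; G_2 = 26−1 = 25
step 2: 25 = 5^2; sub 6 for 5: 6^2; = 36; G_3 = 36−1 = 35
step 3: 35 = 5·6 + 5; sub 7 for 6: 5·7 + 5; = 40; G_4 = 40−1 = 39
step 4: 39 = 5·7 + 4; sub 8 for 7: 5·8 + 4; = 44; G_5 = 44−1 = 43

5·7 + 4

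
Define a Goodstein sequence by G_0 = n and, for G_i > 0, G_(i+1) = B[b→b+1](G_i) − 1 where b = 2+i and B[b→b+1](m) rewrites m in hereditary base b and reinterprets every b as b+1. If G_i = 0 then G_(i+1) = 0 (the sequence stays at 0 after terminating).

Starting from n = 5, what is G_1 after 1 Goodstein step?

G_0=5  [base 2] 2^2 + 1  →[2↦3]→  3^3 + 1 = 28  −1 ⇒ G_1=27
G_1=27  [base 3] 3^3  →[3↦4]→  4^4 = 256  −1 ⇒ G_2=255

27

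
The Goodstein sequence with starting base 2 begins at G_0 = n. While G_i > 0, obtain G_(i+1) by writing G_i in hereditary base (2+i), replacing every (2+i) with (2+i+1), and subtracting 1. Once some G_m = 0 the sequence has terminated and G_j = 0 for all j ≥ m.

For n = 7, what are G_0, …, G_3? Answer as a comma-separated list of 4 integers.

i=0: 7 = 2^2 + 2 + 1 (b=2); 2→3: 3^3 + 3 + 1 = 31; 31−1 = 30
i=1: 30 = 3^3 + 3 (b=3); 3→4: 4^4 + 4 = 260; 260−1 = 259
i=2: 259 = 4^4 + 3 (b=4); 4→5: 5^5 + 3 = 3128; 3128−1 = 3127

7, 30, 259, 3127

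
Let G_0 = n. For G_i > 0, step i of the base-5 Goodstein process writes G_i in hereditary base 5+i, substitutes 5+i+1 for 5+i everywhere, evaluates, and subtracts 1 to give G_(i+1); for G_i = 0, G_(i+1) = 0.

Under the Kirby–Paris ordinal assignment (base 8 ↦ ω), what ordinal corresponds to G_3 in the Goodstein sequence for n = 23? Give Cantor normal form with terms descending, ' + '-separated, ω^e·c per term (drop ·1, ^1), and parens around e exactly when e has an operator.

ω·4

G_0=23  [base 5] 4·5 + 3  →[5↦6]→  4·6 + 3 = 27  −1 ⇒ G_1=26
G_1=26  [base 6] 4·6 + 2  →[6↦7]→  4·7 + 2 = 30  −1 ⇒ G_2=29
G_2=29  [base 7] 4·7 + 1  →[7↦8]→  4·8 + 1 = 33  −1 ⇒ G_3=32
G_3=32  [base 8] 4·8  →[8↦9]→  4·9 = 36  −1 ⇒ G_4=35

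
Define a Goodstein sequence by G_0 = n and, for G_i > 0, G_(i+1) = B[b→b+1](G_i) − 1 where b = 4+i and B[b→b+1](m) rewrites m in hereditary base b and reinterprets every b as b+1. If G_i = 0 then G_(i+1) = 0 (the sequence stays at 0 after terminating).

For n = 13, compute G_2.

G_0=13  [base 4] 3·4 + 1  →[4↦5]→  3·5 + 1 = 16  −1 ⇒ G_1=15
G_1=15  [base 5] 3·5  →[5↦6]→  3·6 = 18  −1 ⇒ G_2=17

17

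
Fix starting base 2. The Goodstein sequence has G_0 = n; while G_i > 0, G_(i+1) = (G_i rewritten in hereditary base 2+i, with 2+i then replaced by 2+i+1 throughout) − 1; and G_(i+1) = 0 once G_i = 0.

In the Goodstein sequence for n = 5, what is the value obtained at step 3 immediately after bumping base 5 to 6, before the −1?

776

step 0: 5 = 2^2 + 1; sub 3 for 2: 3^3 + 1; = 28; G_1 = 28−1 = 27
step 1: 27 = 3^3; sub 4 for 3: 4^4; = 256; G_2 = 256−1 = 255
step 2: 255 = 3·4^3 + 3·4^2 + 3·4 + 3; sub 5 for 4: 3·5^3 + 3·5^2 + 3·5 + 3; = 468; G_3 = 468−1 = 467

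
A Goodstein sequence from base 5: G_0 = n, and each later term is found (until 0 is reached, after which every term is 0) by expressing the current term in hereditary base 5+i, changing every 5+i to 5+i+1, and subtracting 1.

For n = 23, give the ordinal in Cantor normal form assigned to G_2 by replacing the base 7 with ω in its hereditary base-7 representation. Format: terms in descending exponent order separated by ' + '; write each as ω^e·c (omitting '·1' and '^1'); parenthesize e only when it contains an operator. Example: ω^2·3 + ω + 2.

ω·4 + 1

23 —HB5→ 4·5 + 3 —bump→ 4·6 + 3 = 27 —(−1)→ 26
26 —HB6→ 4·6 + 2 —bump→ 4·7 + 2 = 30 —(−1)→ 29
29 —HB7→ 4·7 + 1 —bump→ 4·8 + 1 = 33 —(−1)→ 32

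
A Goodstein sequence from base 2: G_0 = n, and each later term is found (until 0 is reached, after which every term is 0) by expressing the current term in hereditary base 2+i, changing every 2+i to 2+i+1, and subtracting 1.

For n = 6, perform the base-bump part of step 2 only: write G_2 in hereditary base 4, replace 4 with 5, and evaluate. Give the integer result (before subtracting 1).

step 0: 6 = 2^2 + 2; sub 3 for 2: 3^3 + 3; = 30; G_1 = 30−1 = 29
step 1: 29 = 3^3 + 2; sub 4 for 3: 4^4 + 2; = 258; G_2 = 258−1 = 257

3126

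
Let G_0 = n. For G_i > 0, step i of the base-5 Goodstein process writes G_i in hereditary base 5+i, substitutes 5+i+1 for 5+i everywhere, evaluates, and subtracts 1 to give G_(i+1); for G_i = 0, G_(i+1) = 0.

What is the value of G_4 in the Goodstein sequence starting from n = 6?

step 0: 6 = 5 + 1; sub 6 for 5: 6 + 1; = 7; G_1 = 7−1 = 6
step 1: 6 = 6; sub 7 for 6: 7; = 7; G_2 = 7−1 = 6
step 2: 6 = 6; sub 8 for 7: 6; = 6; G_3 = 6−1 = 5
step 3: 5 = 5; sub 9 for 8: 5; = 5; G_4 = 5−1 = 4
step 4: 4 = 4; sub 10 for 9: 4; = 4; G_5 = 4−1 = 3

4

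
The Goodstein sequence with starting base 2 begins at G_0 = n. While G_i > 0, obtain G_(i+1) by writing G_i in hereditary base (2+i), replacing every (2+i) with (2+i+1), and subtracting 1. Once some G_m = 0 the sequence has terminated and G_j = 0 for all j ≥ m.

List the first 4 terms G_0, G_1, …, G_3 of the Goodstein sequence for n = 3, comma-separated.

[0] 3 ≡ 2 + 1 (base 2). Lift 3: 4. −1: 3.
[1] 3 ≡ 3 (base 3). Lift 4: 4. −1: 3.
[2] 3 ≡ 3 (base 4). Lift 5: 3. −1: 2.

3, 3, 3, 2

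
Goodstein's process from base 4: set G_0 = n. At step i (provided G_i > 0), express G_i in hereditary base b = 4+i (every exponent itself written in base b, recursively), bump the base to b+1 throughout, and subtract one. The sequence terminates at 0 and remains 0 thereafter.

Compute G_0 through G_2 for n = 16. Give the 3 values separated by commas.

16, 24, 27

base 4: 16 = 4^2; at 5: 5^2 = 25; next = 24
base 5: 24 = 4·5 + 4; at 6: 4·6 + 4 = 28; next = 27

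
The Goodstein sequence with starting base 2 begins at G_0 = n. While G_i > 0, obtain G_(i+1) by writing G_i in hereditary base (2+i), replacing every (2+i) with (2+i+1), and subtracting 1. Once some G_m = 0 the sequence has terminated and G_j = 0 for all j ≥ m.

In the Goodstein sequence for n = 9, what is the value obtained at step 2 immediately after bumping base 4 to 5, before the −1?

[0] 9 ≡ 2^(2 + 1) + 1 (base 2). Lift 3: 82. −1: 81.
[1] 81 ≡ 3^(3 + 1) (base 3). Lift 4: 1024. −1: 1023.
[2] 1023 ≡ 3·4^4 + 3·4^3 + 3·4^2 + 3·4 + 3 (base 4). Lift 5: 9843. −1: 9842.

9843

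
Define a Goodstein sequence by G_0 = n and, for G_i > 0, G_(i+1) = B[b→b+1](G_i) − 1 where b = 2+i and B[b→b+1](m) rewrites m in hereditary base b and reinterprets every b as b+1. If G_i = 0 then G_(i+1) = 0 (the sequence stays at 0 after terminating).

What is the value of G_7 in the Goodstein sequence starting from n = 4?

i=0: 4 = 2^2 (b=2); 2→3: 3^3 = 27; 27−1 = 26
i=1: 26 = 2·3^2 + 2·3 + 2 (b=3); 3→4: 2·4^2 + 2·4 + 2 = 42; 42−1 = 41
i=2: 41 = 2·4^2 + 2·4 + 1 (b=4); 4→5: 2·5^2 + 2·5 + 1 = 61; 61−1 = 60
i=3: 60 = 2·5^2 + 2·5 (b=5); 5→6: 2·6^2 + 2·6 = 84; 84−1 = 83
i=4: 83 = 2·6^2 + 6 + 5 (b=6); 6→7: 2·7^2 + 7 + 5 = 110; 110−1 = 109
i=5: 109 = 2·7^2 + 7 + 4 (b=7); 7→8: 2·8^2 + 8 + 4 = 140; 140−1 = 139
i=6: 139 = 2·8^2 + 8 + 3 (b=8); 8→9: 2·9^2 + 9 + 3 = 174; 174−1 = 173

173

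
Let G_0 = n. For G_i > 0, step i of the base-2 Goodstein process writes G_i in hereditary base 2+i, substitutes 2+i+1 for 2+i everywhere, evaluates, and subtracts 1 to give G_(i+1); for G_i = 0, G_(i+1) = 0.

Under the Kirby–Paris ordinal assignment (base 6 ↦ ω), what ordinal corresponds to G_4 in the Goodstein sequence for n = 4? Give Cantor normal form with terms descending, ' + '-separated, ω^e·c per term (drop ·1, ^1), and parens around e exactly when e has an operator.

ω^2·2 + ω + 5

[0] 4 ≡ 2^2 (base 2). Lift 3: 27. −1: 26.
[1] 26 ≡ 2·3^2 + 2·3 + 2 (base 3). Lift 4: 42. −1: 41.
[2] 41 ≡ 2·4^2 + 2·4 + 1 (base 4). Lift 5: 61. −1: 60.
[3] 60 ≡ 2·5^2 + 2·5 (base 5). Lift 6: 84. −1: 83.
[4] 83 ≡ 2·6^2 + 6 + 5 (base 6). Lift 7: 110. −1: 109.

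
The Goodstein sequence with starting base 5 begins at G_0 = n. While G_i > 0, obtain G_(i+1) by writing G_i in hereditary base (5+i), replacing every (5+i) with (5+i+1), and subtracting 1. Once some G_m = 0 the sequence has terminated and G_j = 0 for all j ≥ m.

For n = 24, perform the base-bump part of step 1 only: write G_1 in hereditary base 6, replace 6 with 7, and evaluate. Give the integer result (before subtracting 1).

24 —HB5→ 4·5 + 4 —bump→ 4·6 + 4 = 28 —(−1)→ 27
27 —HB6→ 4·6 + 3 —bump→ 4·7 + 3 = 31 —(−1)→ 30

31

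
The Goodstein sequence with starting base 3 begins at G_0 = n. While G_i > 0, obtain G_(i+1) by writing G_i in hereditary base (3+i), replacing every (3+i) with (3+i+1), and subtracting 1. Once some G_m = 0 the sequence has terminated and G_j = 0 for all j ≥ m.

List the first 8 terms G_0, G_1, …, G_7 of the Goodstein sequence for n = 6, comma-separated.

6, 7, 7, 7, 7, 7, 6, 5

(0) 6|_3 = 2·3 ↦ 2·4|_4 = 8 ⇒ 7
(1) 7|_4 = 4 + 3 ↦ 5 + 3|_5 = 8 ⇒ 7
(2) 7|_5 = 5 + 2 ↦ 6 + 2|_6 = 8 ⇒ 7
(3) 7|_6 = 6 + 1 ↦ 7 + 1|_7 = 8 ⇒ 7
(4) 7|_7 = 7 ↦ 8|_8 = 8 ⇒ 7
(5) 7|_8 = 7 ↦ 7|_9 = 7 ⇒ 6
(6) 6|_9 = 6 ↦ 6|_10 = 6 ⇒ 5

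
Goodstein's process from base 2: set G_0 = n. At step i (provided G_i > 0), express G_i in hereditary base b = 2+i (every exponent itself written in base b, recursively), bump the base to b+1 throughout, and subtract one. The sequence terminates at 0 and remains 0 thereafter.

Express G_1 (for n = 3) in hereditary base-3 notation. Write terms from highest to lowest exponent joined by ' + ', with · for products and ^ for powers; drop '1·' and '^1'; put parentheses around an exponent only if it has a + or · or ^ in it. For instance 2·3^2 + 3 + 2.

G_0=3  [base 2] 2 + 1  →[2↦3]→  3 + 1 = 4  −1 ⇒ G_1=3
G_1=3  [base 3] 3  →[3↦4]→  4 = 4  −1 ⇒ G_2=3

3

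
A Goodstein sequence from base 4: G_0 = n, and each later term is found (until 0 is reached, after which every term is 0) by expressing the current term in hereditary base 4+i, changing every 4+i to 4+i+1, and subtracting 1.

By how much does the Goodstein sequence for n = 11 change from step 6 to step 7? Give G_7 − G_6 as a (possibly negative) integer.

0

11 —HB4→ 2·4 + 3 —bump→ 2·5 + 3 = 13 —(−1)→ 12
12 —HB5→ 2·5 + 2 —bump→ 2·6 + 2 = 14 —(−1)→ 13
13 —HB6→ 2·6 + 1 —bump→ 2·7 + 1 = 15 —(−1)→ 14
14 —HB7→ 2·7 —bump→ 2·8 = 16 —(−1)→ 15
15 —HB8→ 8 + 7 —bump→ 9 + 7 = 16 —(−1)→ 15
15 —HB9→ 9 + 6 —bump→ 10 + 6 = 16 —(−1)→ 15
15 —HB10→ 10 + 5 —bump→ 11 + 5 = 16 —(−1)→ 15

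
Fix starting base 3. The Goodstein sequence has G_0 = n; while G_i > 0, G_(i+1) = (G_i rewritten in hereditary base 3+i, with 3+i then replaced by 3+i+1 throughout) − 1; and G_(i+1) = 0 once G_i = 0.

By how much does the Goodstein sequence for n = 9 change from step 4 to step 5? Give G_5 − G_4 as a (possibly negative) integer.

2

[0] 9 ≡ 3^2 (base 3). Lift 4: 16. −1: 15.
[1] 15 ≡ 3·4 + 3 (base 4). Lift 5: 18. −1: 17.
[2] 17 ≡ 3·5 + 2 (base 5). Lift 6: 20. −1: 19.
[3] 19 ≡ 3·6 + 1 (base 6). Lift 7: 22. −1: 21.
[4] 21 ≡ 3·7 (base 7). Lift 8: 24. −1: 23.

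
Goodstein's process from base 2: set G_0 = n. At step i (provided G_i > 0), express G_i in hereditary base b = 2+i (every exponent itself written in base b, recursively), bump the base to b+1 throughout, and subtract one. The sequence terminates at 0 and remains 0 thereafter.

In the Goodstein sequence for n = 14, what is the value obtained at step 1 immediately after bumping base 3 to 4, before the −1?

G_0 = 14. HB_2(14) = 2^(2 + 1) + 2^2 + 2. Bump = 111. G_1 = 110.
G_1 = 110. HB_3(110) = 3^(3 + 1) + 3^3 + 2. Bump = 1282. G_2 = 1281.

1282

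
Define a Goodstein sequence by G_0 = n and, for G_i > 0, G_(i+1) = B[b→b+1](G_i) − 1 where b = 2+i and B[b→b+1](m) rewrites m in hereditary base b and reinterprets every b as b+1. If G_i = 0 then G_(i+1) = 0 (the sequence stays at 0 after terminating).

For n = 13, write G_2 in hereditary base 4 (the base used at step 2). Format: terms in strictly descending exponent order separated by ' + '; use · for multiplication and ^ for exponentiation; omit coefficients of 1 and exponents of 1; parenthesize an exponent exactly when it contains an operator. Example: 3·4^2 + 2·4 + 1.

G_0 = 13. HB_2(13) = 2^(2 + 1) + 2^2 + 1. Bump = 109. G_1 = 108.
G_1 = 108. HB_3(108) = 3^(3 + 1) + 3^3. Bump = 1280. G_2 = 1279.
G_2 = 1279. HB_4(1279) = 4^(4 + 1) + 3·4^3 + 3·4^2 + 3·4 + 3. Bump = 16093. G_3 = 16092.

4^(4 + 1) + 3·4^3 + 3·4^2 + 3·4 + 3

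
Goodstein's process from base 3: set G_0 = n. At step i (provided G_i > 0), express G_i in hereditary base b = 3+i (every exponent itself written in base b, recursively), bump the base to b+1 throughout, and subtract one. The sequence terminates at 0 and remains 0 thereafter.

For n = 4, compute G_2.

i=0: 4 = 3 + 1 (b=3); 3→4: 4 + 1 = 5; 5−1 = 4
i=1: 4 = 4 (b=4); 4→5: 5 = 5; 5−1 = 4
i=2: 4 = 4 (b=5); 5→6: 4 = 4; 4−1 = 3

4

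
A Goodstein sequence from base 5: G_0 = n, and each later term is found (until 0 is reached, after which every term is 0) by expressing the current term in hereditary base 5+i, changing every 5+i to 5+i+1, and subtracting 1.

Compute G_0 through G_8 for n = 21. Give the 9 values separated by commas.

step 0: 21 = 4·5 + 1; sub 6 for 5: 4·6 + 1; = 25; G_1 = 25−1 = 24
step 1: 24 = 4·6; sub 7 for 6: 4·7; = 28; G_2 = 28−1 = 27
step 2: 27 = 3·7 + 6; sub 8 for 7: 3·8 + 6; = 30; G_3 = 30−1 = 29
step 3: 29 = 3·8 + 5; sub 9 for 8: 3·9 + 5; = 32; G_4 = 32−1 = 31
step 4: 31 = 3·9 + 4; sub 10 for 9: 3·10 + 4; = 34; G_5 = 34−1 = 33
step 5: 33 = 3·10 + 3; sub 11 for 10: 3·11 + 3; = 36; G_6 = 36−1 = 35
step 6: 35 = 3·11 + 2; sub 12 for 11: 3·12 + 2; = 38; G_7 = 38−1 = 37
step 7: 37 = 3·12 + 1; sub 13 for 12: 3·13 + 1; = 40; G_8 = 40−1 = 39

21, 24, 27, 29, 31, 33, 35, 37, 39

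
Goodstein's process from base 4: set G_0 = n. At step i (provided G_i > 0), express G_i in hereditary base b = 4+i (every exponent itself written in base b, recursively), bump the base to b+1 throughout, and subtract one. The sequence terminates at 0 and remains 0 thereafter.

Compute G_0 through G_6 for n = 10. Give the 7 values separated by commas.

i=0: 10 = 2·4 + 2 (b=4); 4→5: 2·5 + 2 = 12; 12−1 = 11
i=1: 11 = 2·5 + 1 (b=5); 5→6: 2·6 + 1 = 13; 13−1 = 12
i=2: 12 = 2·6 (b=6); 6→7: 2·7 = 14; 14−1 = 13
i=3: 13 = 7 + 6 (b=7); 7→8: 8 + 6 = 14; 14−1 = 13
i=4: 13 = 8 + 5 (b=8); 8→9: 9 + 5 = 14; 14−1 = 13
i=5: 13 = 9 + 4 (b=9); 9→10: 10 + 4 = 14; 14−1 = 13

10, 11, 12, 13, 13, 13, 13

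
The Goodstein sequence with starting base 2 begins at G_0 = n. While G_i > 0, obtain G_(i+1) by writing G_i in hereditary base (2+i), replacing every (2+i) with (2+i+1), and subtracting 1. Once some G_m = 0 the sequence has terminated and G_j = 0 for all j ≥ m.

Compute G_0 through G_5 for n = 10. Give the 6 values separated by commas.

base 2: 10 = 2^(2 + 1) + 2; at 3: 3^(3 + 1) + 3 = 84; next = 83
base 3: 83 = 3^(3 + 1) + 2; at 4: 4^(4 + 1) + 2 = 1026; next = 1025
base 4: 1025 = 4^(4 + 1) + 1; at 5: 5^(5 + 1) + 1 = 15626; next = 15625
base 5: 15625 = 5^(5 + 1); at 6: 6^(6 + 1) = 279936; next = 279935
base 6: 279935 = 5·6^6 + 5·6^5 + 5·6^4 + 5·6^3 + 5·6^2 + 5·6 + 5; at 7: 5·7^7 + 5·7^5 + 5·7^4 + 5·7^3 + 5·7^2 + 5·7 + 5 = 4215755; next = 4215754

10, 83, 1025, 15625, 279935, 4215754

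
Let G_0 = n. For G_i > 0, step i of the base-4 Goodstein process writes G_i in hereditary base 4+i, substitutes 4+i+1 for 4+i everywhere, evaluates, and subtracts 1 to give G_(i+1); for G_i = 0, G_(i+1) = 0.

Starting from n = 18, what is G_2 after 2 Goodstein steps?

36

G_0=18  [base 4] 4^2 + 2  →[4↦5]→  5^2 + 2 = 27  −1 ⇒ G_1=26
G_1=26  [base 5] 5^2 + 1  →[5↦6]→  6^2 + 1 = 37  −1 ⇒ G_2=36
G_2=36  [base 6] 6^2  →[6↦7]→  7^2 = 49  −1 ⇒ G_3=48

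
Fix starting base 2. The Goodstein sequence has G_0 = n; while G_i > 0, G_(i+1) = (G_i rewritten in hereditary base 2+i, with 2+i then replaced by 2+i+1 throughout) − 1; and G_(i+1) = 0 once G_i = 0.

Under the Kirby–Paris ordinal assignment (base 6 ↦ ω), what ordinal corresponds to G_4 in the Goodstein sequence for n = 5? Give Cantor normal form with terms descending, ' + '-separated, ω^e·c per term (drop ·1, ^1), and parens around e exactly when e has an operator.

ω^3·3 + ω^2·3 + ω·3 + 1

base 2: 5 = 2^2 + 1; at 3: 3^3 + 1 = 28; next = 27
base 3: 27 = 3^3; at 4: 4^4 = 256; next = 255
base 4: 255 = 3·4^3 + 3·4^2 + 3·4 + 3; at 5: 3·5^3 + 3·5^2 + 3·5 + 3 = 468; next = 467
base 5: 467 = 3·5^3 + 3·5^2 + 3·5 + 2; at 6: 3·6^3 + 3·6^2 + 3·6 + 2 = 776; next = 775
base 6: 775 = 3·6^3 + 3·6^2 + 3·6 + 1; at 7: 3·7^3 + 3·7^2 + 3·7 + 1 = 1198; next = 1197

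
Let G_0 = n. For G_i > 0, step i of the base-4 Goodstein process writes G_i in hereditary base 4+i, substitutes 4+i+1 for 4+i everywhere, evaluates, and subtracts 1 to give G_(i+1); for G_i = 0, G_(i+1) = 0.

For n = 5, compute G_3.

5 —HB4→ 4 + 1 —bump→ 5 + 1 = 6 —(−1)→ 5
5 —HB5→ 5 —bump→ 6 = 6 —(−1)→ 5
5 —HB6→ 5 —bump→ 5 = 5 —(−1)→ 4
4 —HB7→ 4 —bump→ 4 = 4 —(−1)→ 3

4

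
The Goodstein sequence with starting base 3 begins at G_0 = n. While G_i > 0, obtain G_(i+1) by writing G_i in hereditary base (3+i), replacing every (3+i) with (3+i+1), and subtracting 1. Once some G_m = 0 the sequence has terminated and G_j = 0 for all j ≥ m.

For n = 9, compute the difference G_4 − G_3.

G_0 = 9. HB_3(9) = 3^2. Bump = 16. G_1 = 15.
G_1 = 15. HB_4(15) = 3·4 + 3. Bump = 18. G_2 = 17.
G_2 = 17. HB_5(17) = 3·5 + 2. Bump = 20. G_3 = 19.
G_3 = 19. HB_6(19) = 3·6 + 1. Bump = 22. G_4 = 21.

2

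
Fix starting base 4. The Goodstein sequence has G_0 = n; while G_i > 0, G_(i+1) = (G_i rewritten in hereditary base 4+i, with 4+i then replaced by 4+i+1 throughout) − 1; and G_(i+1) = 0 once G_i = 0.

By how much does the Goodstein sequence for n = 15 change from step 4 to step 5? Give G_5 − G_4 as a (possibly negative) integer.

1

15 —HB4→ 3·4 + 3 —bump→ 3·5 + 3 = 18 —(−1)→ 17
17 —HB5→ 3·5 + 2 —bump→ 3·6 + 2 = 20 —(−1)→ 19
19 —HB6→ 3·6 + 1 —bump→ 3·7 + 1 = 22 —(−1)→ 21
21 —HB7→ 3·7 —bump→ 3·8 = 24 —(−1)→ 23
23 —HB8→ 2·8 + 7 —bump→ 2·9 + 7 = 25 —(−1)→ 24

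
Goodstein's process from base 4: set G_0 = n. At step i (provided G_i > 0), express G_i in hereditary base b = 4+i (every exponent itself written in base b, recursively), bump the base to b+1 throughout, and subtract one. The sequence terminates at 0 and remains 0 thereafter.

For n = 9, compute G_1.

10

base 4: 9 = 2·4 + 1; at 5: 2·5 + 1 = 11; next = 10
base 5: 10 = 2·5; at 6: 2·6 = 12; next = 11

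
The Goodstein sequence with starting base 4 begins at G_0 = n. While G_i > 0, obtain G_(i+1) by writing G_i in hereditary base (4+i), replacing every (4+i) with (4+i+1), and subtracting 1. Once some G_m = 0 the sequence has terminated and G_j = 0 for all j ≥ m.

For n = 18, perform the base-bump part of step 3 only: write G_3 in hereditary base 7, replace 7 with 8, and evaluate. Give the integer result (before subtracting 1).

54

step 0: 18 = 4^2 + 2; sub 5 for 4: 5^2 + 2; = 27; G_1 = 27−1 = 26
step 1: 26 = 5^2 + 1; sub 6 for 5: 6^2 + 1; = 37; G_2 = 37−1 = 36
step 2: 36 = 6^2; sub 7 for 6: 7^2; = 49; G_3 = 49−1 = 48
step 3: 48 = 6·7 + 6; sub 8 for 7: 6·8 + 6; = 54; G_4 = 54−1 = 53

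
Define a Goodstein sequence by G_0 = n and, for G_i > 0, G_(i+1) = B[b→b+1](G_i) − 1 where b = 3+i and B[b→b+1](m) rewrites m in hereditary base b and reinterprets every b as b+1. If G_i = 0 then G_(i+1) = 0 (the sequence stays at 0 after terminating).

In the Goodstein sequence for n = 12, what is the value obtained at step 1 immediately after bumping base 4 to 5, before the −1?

[0] 12 ≡ 3^2 + 3 (base 3). Lift 4: 20. −1: 19.
[1] 19 ≡ 4^2 + 3 (base 4). Lift 5: 28. −1: 27.

28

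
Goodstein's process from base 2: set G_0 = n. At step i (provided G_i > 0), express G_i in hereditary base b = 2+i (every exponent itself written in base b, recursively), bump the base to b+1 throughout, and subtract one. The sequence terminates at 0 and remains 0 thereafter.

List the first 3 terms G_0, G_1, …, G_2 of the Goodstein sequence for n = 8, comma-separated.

G_0=8  [base 2] 2^(2 + 1)  →[2↦3]→  3^(3 + 1) = 81  −1 ⇒ G_1=80
G_1=80  [base 3] 2·3^3 + 2·3^2 + 2·3 + 2  →[3↦4]→  2·4^4 + 2·4^2 + 2·4 + 2 = 554  −1 ⇒ G_2=553

8, 80, 553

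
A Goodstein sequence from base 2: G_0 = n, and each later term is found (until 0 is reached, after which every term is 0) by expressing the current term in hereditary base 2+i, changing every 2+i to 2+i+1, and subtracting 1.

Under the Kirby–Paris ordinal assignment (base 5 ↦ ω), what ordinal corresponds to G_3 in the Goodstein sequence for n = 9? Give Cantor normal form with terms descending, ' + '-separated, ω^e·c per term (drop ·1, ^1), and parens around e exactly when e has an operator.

ω^ω·3 + ω^3·3 + ω^2·3 + ω·3 + 2

i=0: 9 = 2^(2 + 1) + 1 (b=2); 2→3: 3^(3 + 1) + 1 = 82; 82−1 = 81
i=1: 81 = 3^(3 + 1) (b=3); 3→4: 4^(4 + 1) = 1024; 1024−1 = 1023
i=2: 1023 = 3·4^4 + 3·4^3 + 3·4^2 + 3·4 + 3 (b=4); 4→5: 3·5^5 + 3·5^3 + 3·5^2 + 3·5 + 3 = 9843; 9843−1 = 9842
i=3: 9842 = 3·5^5 + 3·5^3 + 3·5^2 + 3·5 + 2 (b=5); 5→6: 3·6^6 + 3·6^3 + 3·6^2 + 3·6 + 2 = 140744; 140744−1 = 140743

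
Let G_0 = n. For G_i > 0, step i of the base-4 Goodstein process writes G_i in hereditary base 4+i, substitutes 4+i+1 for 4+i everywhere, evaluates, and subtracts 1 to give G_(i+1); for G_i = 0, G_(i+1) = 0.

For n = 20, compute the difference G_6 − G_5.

G_0 = 20. HB_4(20) = 4^2 + 4. Bump = 30. G_1 = 29.
G_1 = 29. HB_5(29) = 5^2 + 4. Bump = 40. G_2 = 39.
G_2 = 39. HB_6(39) = 6^2 + 3. Bump = 52. G_3 = 51.
G_3 = 51. HB_7(51) = 7^2 + 2. Bump = 66. G_4 = 65.
G_4 = 65. HB_8(65) = 8^2 + 1. Bump = 82. G_5 = 81.
G_5 = 81. HB_9(81) = 9^2. Bump = 100. G_6 = 99.

18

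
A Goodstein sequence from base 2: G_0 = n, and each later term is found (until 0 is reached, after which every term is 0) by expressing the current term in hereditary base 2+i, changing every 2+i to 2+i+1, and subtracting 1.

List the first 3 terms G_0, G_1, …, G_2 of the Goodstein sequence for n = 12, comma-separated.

step 0: 12 = 2^(2 + 1) + 2^2; sub 3 for 2: 3^(3 + 1) + 3^3; = 108; G_1 = 108−1 = 107
step 1: 107 = 3^(3 + 1) + 2·3^2 + 2·3 + 2; sub 4 for 3: 4^(4 + 1) + 2·4^2 + 2·4 + 2; = 1066; G_2 = 1066−1 = 1065

12, 107, 1065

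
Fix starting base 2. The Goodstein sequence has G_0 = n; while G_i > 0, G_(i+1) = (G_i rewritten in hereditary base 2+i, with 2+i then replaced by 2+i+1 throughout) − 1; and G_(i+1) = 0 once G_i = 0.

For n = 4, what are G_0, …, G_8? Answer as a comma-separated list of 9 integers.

4, 26, 41, 60, 83, 109, 139, 173, 211

step 0: 4 = 2^2; sub 3 for 2: 3^3; = 27; G_1 = 27−1 = 26
step 1: 26 = 2·3^2 + 2·3 + 2; sub 4 for 3: 2·4^2 + 2·4 + 2; = 42; G_2 = 42−1 = 41
step 2: 41 = 2·4^2 + 2·4 + 1; sub 5 for 4: 2·5^2 + 2·5 + 1; = 61; G_3 = 61−1 = 60
step 3: 60 = 2·5^2 + 2·5; sub 6 for 5: 2·6^2 + 2·6; = 84; G_4 = 84−1 = 83
step 4: 83 = 2·6^2 + 6 + 5; sub 7 for 6: 2·7^2 + 7 + 5; = 110; G_5 = 110−1 = 109
step 5: 109 = 2·7^2 + 7 + 4; sub 8 for 7: 2·8^2 + 8 + 4; = 140; G_6 = 140−1 = 139
step 6: 139 = 2·8^2 + 8 + 3; sub 9 for 8: 2·9^2 + 9 + 3; = 174; G_7 = 174−1 = 173
step 7: 173 = 2·9^2 + 9 + 2; sub 10 for 9: 2·10^2 + 10 + 2; = 212; G_8 = 212−1 = 211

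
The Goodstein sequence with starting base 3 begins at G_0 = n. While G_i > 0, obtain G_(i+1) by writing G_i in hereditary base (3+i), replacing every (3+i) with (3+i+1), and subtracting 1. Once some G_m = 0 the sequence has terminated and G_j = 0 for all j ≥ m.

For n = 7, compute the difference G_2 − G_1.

1

i=0: 7 = 2·3 + 1 (b=3); 3→4: 2·4 + 1 = 9; 9−1 = 8
i=1: 8 = 2·4 (b=4); 4→5: 2·5 = 10; 10−1 = 9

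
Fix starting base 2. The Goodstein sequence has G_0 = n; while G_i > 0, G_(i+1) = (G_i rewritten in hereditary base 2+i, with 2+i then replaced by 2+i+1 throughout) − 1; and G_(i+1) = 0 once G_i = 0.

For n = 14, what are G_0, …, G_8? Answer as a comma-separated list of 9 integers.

base 2: 14 = 2^(2 + 1) + 2^2 + 2; at 3: 3^(3 + 1) + 3^3 + 3 = 111; next = 110
base 3: 110 = 3^(3 + 1) + 3^3 + 2; at 4: 4^(4 + 1) + 4^4 + 2 = 1282; next = 1281
base 4: 1281 = 4^(4 + 1) + 4^4 + 1; at 5: 5^(5 + 1) + 5^5 + 1 = 18751; next = 18750
base 5: 18750 = 5^(5 + 1) + 5^5; at 6: 6^(6 + 1) + 6^6 = 326592; next = 326591
base 6: 326591 = 6^(6 + 1) + 5·6^5 + 5·6^4 + 5·6^3 + 5·6^2 + 5·6 + 5; at 7: 7^(7 + 1) + 5·7^5 + 5·7^4 + 5·7^3 + 5·7^2 + 5·7 + 5 = 5862841; next = 5862840
base 7: 5862840 = 7^(7 + 1) + 5·7^5 + 5·7^4 + 5·7^3 + 5·7^2 + 5·7 + 4; at 8: 8^(8 + 1) + 5·8^5 + 5·8^4 + 5·8^3 + 5·8^2 + 5·8 + 4 = 134404972; next = 134404971
base 8: 134404971 = 8^(8 + 1) + 5·8^5 + 5·8^4 + 5·8^3 + 5·8^2 + 5·8 + 3; at 9: 9^(9 + 1) + 5·9^5 + 5·9^4 + 5·9^3 + 5·9^2 + 5·9 + 3 = 3487116549; next = 3487116548
base 9: 3487116548 = 9^(9 + 1) + 5·9^5 + 5·9^4 + 5·9^3 + 5·9^2 + 5·9 + 2; at 10: 10^(10 + 1) + 5·10^5 + 5·10^4 + 5·10^3 + 5·10^2 + 5·10 + 2 = 100000555552; next = 100000555551

14, 110, 1281, 18750, 326591, 5862840, 134404971, 3487116548, 100000555551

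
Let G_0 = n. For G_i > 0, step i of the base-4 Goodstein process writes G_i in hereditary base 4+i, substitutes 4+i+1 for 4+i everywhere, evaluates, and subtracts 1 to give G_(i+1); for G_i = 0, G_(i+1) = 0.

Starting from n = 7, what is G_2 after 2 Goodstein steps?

7

[0] 7 ≡ 4 + 3 (base 4). Lift 5: 8. −1: 7.
[1] 7 ≡ 5 + 2 (base 5). Lift 6: 8. −1: 7.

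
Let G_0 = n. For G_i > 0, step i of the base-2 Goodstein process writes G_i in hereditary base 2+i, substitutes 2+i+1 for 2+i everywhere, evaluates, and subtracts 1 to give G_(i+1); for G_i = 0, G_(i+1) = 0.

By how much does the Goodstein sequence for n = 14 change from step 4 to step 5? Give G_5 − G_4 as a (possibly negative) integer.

5536249

i=0: 14 = 2^(2 + 1) + 2^2 + 2 (b=2); 2→3: 3^(3 + 1) + 3^3 + 3 = 111; 111−1 = 110
i=1: 110 = 3^(3 + 1) + 3^3 + 2 (b=3); 3→4: 4^(4 + 1) + 4^4 + 2 = 1282; 1282−1 = 1281
i=2: 1281 = 4^(4 + 1) + 4^4 + 1 (b=4); 4→5: 5^(5 + 1) + 5^5 + 1 = 18751; 18751−1 = 18750
i=3: 18750 = 5^(5 + 1) + 5^5 (b=5); 5→6: 6^(6 + 1) + 6^6 = 326592; 326592−1 = 326591
i=4: 326591 = 6^(6 + 1) + 5·6^5 + 5·6^4 + 5·6^3 + 5·6^2 + 5·6 + 5 (b=6); 6→7: 7^(7 + 1) + 5·7^5 + 5·7^4 + 5·7^3 + 5·7^2 + 5·7 + 5 = 5862841; 5862841−1 = 5862840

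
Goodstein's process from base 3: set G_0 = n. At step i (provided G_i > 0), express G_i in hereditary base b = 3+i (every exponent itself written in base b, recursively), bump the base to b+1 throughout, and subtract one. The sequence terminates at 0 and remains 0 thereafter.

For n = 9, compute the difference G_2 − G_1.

G_0=9  [base 3] 3^2  →[3↦4]→  4^2 = 16  −1 ⇒ G_1=15
G_1=15  [base 4] 3·4 + 3  →[4↦5]→  3·5 + 3 = 18  −1 ⇒ G_2=17

2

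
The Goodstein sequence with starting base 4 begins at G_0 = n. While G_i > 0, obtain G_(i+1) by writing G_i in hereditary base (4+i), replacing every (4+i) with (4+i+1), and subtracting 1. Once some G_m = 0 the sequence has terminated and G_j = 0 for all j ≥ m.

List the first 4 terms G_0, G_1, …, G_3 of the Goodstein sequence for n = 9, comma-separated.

9, 10, 11, 11

G_0 = 9. HB_4(9) = 2·4 + 1. Bump = 11. G_1 = 10.
G_1 = 10. HB_5(10) = 2·5. Bump = 12. G_2 = 11.
G_2 = 11. HB_6(11) = 6 + 5. Bump = 12. G_3 = 11.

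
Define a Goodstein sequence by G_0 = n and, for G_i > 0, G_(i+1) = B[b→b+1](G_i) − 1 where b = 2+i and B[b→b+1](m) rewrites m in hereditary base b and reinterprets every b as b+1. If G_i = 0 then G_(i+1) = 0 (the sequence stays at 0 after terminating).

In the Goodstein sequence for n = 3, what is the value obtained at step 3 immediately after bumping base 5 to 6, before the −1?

i=0: 3 = 2 + 1 (b=2); 2→3: 3 + 1 = 4; 4−1 = 3
i=1: 3 = 3 (b=3); 3→4: 4 = 4; 4−1 = 3
i=2: 3 = 3 (b=4); 4→5: 3 = 3; 3−1 = 2

2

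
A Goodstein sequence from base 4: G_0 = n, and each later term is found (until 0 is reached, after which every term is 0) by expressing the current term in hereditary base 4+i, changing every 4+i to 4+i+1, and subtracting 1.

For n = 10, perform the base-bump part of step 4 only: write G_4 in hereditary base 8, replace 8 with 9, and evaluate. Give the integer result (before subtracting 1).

14

10 —HB4→ 2·4 + 2 —bump→ 2·5 + 2 = 12 —(−1)→ 11
11 —HB5→ 2·5 + 1 —bump→ 2·6 + 1 = 13 —(−1)→ 12
12 —HB6→ 2·6 —bump→ 2·7 = 14 —(−1)→ 13
13 —HB7→ 7 + 6 —bump→ 8 + 6 = 14 —(−1)→ 13
13 —HB8→ 8 + 5 —bump→ 9 + 5 = 14 —(−1)→ 13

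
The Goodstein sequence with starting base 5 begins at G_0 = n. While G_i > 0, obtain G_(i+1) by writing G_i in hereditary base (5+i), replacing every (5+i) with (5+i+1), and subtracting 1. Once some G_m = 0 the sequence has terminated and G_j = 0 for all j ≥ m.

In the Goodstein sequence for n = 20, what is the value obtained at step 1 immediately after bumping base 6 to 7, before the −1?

G_0 = 20. HB_5(20) = 4·5. Bump = 24. G_1 = 23.
G_1 = 23. HB_6(23) = 3·6 + 5. Bump = 26. G_2 = 25.

26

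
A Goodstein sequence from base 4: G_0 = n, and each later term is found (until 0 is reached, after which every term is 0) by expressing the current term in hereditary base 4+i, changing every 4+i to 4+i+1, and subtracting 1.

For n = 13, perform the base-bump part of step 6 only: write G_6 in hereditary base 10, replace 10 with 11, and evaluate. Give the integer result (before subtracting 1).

23

G_0=13  [base 4] 3·4 + 1  →[4↦5]→  3·5 + 1 = 16  −1 ⇒ G_1=15
G_1=15  [base 5] 3·5  →[5↦6]→  3·6 = 18  −1 ⇒ G_2=17
G_2=17  [base 6] 2·6 + 5  →[6↦7]→  2·7 + 5 = 19  −1 ⇒ G_3=18
G_3=18  [base 7] 2·7 + 4  →[7↦8]→  2·8 + 4 = 20  −1 ⇒ G_4=19
G_4=19  [base 8] 2·8 + 3  →[8↦9]→  2·9 + 3 = 21  −1 ⇒ G_5=20
G_5=20  [base 9] 2·9 + 2  →[9↦10]→  2·10 + 2 = 22  −1 ⇒ G_6=21
G_6=21  [base 10] 2·10 + 1  →[10↦11]→  2·11 + 1 = 23  −1 ⇒ G_7=22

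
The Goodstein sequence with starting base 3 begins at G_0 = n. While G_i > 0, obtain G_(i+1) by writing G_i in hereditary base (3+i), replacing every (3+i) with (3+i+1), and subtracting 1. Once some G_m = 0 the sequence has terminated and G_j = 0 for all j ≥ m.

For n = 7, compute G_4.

9

i=0: 7 = 2·3 + 1 (b=3); 3→4: 2·4 + 1 = 9; 9−1 = 8
i=1: 8 = 2·4 (b=4); 4→5: 2·5 = 10; 10−1 = 9
i=2: 9 = 5 + 4 (b=5); 5→6: 6 + 4 = 10; 10−1 = 9
i=3: 9 = 6 + 3 (b=6); 6→7: 7 + 3 = 10; 10−1 = 9
i=4: 9 = 7 + 2 (b=7); 7→8: 8 + 2 = 10; 10−1 = 9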